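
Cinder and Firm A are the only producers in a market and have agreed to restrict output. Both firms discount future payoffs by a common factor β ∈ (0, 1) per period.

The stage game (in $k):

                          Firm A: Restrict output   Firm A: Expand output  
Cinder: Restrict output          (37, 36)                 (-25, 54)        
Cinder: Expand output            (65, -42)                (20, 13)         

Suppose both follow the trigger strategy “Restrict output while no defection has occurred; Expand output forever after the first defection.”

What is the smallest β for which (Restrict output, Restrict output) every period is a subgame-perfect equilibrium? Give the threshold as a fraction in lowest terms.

28/45

Cinder: cooperation gives 37 each period; deviation gives 65 once then 20 forever.
  37/(1−β) ≥ 65 + 20β/(1−β) ⇒ β ≥ 28/45.
Firm A: cooperation gives 36 each period; deviation gives 54 once then 13 forever.
  β ≥ 18/41.
Both must hold, so the binding constraint is Cinder's: β ≥ 28/45.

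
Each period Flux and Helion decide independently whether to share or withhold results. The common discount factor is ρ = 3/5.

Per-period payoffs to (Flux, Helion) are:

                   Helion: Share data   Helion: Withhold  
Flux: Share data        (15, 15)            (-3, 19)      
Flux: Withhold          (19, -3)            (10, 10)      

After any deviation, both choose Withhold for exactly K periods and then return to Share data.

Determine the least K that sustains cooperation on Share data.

No profitable deviation requires (15−10)(ρ+…+ρ^K) ≥ 19−15, i.e. ρ+…+ρ^K ≥ 4/5 ≈ 0.8000.
With ρ = 3/5, the partial sums are K=1: 0.6000, K=2: 0.9600.
K = 2 is the first length at which the sum reaches 0.8000.

2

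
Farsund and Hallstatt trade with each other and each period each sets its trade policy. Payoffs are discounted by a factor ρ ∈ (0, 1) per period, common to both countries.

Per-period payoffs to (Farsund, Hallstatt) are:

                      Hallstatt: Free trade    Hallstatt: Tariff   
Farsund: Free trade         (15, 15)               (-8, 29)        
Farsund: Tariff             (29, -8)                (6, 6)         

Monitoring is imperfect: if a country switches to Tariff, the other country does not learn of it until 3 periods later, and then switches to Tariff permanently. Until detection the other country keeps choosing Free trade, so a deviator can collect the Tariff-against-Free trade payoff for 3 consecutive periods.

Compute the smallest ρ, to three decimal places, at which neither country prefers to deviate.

Deviating for the 3 undetected periods gains 29−15 = 14 per period over cooperation, then loses 15−6 = 9 per period forever once punishment starts.
Gain: 14(1 + ρ + … + ρ^2); loss: 9·ρ^3/(1−ρ).
No profitable deviation ⇔ 14(1−ρ^3) ≤ 9·ρ^3, i.e. ρ^3 ≥ 14/(14+9) = 14/23.
Hence ρ ≥ (14/23)^(1/3) ≈ 0.847.

0.847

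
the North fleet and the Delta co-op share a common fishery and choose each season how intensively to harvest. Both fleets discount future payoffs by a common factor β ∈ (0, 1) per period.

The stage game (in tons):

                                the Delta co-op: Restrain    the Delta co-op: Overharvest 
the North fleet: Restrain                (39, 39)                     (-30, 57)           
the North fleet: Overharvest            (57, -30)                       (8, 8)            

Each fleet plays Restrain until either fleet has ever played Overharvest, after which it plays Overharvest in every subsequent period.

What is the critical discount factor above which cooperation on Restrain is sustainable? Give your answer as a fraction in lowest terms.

18/49

Cooperation forever yields 39 each period: 39/(1−β).
Deviating yields 57 once, then 8 forever: 57 + 8β/(1−β).
No profitable deviation requires 39/(1−β) ≥ 57 + 8β/(1−β).
Multiplying by (1−β): 39 ≥ 57(1−β) + 8β = 57 − 49β.
So 49β ≥ 18, i.e. β ≥ 18/49.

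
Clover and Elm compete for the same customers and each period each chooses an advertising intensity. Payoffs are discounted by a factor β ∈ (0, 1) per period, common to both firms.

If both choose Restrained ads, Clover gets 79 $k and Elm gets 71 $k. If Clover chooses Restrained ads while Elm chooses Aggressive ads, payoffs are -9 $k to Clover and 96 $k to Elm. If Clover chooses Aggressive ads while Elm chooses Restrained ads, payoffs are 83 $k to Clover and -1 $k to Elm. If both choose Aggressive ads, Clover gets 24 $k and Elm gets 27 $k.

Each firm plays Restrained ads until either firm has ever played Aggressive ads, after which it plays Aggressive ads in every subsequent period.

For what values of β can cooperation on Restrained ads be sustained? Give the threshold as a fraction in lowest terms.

Clover's threshold: (83−79)/(83−24) = 4/59.
Elm's threshold: (96−71)/(96−27) = 25/69.
4/59 < 25/69, so Elm binds and β* = 25/69.

25/69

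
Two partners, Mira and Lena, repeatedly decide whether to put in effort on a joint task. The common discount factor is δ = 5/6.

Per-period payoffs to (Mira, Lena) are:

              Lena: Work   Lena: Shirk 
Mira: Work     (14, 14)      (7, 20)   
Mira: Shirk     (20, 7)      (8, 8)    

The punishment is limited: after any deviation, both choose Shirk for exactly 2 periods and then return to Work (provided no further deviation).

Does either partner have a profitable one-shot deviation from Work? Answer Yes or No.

No

IC: δ+…+δ^2 ≥ (20−14)/(14−8) = 1.
At δ = 5/6: partial sum = 1.5278 ≥ 1.0000. Cooperation sustainable.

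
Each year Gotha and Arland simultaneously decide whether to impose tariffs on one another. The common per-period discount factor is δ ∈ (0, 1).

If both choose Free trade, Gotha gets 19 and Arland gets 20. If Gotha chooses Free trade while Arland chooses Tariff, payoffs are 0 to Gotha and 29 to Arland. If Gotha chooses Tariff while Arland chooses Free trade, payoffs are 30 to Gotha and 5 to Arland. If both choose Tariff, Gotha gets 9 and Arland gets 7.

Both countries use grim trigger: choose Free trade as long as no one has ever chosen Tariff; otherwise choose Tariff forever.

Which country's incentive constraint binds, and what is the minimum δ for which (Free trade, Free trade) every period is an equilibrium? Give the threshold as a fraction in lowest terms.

Gotha's threshold: (30−19)/(30−9) = 11/21.
Arland's threshold: (29−20)/(29−7) = 9/22.
11/21 > 9/22, so Gotha binds and δ* = 11/21.

Gotha; δ ≥ 11/21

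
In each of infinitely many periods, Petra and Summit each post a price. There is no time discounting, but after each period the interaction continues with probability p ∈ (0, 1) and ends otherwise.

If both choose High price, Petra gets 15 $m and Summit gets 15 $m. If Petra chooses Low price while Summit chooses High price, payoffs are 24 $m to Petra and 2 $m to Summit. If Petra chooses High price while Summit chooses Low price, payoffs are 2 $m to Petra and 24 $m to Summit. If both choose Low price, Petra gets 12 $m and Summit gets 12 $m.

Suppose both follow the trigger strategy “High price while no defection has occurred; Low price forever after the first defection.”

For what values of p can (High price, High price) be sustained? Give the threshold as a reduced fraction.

Expected cooperation value is 15 + p·15 + p²·15 + … = 15/(1−p); deviation gives 24 + p·12/(1−p).
15 ≥ 24(1−p) + 12p ⇒ 12p ≥ 9 ⇒ p ≥ 9/12 = 3/4.

3/4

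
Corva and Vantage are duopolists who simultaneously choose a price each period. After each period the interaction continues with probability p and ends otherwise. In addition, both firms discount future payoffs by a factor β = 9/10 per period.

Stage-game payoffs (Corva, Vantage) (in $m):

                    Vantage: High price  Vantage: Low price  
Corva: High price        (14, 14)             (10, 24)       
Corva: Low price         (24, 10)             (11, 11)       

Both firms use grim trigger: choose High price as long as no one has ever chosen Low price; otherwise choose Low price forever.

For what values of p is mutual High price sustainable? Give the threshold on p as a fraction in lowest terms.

With continuation probability p and discount β, the effective per-period discount factor is βp.
Grim-trigger IC: βp ≥ (24−14)/(24−11) = 10/13.
So p ≥ (10/13)/(9/10) = 100/117.

100/117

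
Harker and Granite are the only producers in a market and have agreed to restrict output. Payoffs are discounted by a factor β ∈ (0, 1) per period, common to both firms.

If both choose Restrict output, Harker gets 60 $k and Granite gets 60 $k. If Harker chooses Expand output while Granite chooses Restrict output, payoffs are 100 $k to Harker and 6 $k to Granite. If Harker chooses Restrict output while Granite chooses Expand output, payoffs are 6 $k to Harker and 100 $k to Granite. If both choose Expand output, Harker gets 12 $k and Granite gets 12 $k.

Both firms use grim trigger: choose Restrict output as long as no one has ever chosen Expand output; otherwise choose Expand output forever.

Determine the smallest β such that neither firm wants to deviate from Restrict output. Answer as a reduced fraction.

5/11

Cooperation forever yields 60 each period: 60/(1−β).
Deviating yields 100 once, then 12 forever: 100 + 12β/(1−β).
No profitable deviation requires 60/(1−β) ≥ 100 + 12β/(1−β).
Multiplying by (1−β): 60 ≥ 100(1−β) + 12β = 100 − 88β.
So 88β ≥ 40, i.e. β ≥ 40/88 = 5/11.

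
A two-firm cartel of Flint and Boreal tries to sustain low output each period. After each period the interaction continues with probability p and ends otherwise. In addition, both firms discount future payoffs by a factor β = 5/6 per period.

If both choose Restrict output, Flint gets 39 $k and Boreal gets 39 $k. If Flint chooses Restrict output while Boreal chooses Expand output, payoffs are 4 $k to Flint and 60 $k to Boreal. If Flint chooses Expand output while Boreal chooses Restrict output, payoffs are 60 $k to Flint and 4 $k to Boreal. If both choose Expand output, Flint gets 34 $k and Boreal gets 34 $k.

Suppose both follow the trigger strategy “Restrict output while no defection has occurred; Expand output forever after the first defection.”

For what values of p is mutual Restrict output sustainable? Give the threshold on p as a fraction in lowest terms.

63/65

Expected continuation weight on next period's payoff is β·p = 5/6·p, which plays the role of the discount factor.
Cooperation requires 5/6·p ≥ (60−39)/(60−34) = 21/26, hence p ≥ 63/65.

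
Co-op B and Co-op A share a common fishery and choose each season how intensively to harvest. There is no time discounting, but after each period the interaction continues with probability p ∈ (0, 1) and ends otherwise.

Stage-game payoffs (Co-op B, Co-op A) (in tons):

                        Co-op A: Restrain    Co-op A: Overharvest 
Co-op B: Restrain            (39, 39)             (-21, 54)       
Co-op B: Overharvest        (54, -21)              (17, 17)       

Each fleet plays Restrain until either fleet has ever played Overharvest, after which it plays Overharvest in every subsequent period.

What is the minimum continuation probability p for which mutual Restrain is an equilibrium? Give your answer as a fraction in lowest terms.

15/37

With no time discounting, the continuation probability p plays the role of the discount factor.
Grim-trigger IC: 39/(1−p) ≥ 54 + 17p/(1−p) ⇒ p ≥ (54−39)/(54−17) = 15/37.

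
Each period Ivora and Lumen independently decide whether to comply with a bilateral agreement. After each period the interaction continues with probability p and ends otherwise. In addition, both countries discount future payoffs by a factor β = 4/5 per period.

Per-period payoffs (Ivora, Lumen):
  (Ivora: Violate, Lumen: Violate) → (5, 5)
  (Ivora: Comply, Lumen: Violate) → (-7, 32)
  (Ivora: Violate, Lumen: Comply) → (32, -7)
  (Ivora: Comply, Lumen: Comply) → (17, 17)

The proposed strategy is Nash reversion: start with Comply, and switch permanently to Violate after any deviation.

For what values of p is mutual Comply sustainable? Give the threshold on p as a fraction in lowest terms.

Expected continuation weight on next period's payoff is β·p = 4/5·p, which plays the role of the discount factor.
Cooperation requires 4/5·p ≥ (32−17)/(32−5) = 5/9, hence p ≥ 25/36.

25/36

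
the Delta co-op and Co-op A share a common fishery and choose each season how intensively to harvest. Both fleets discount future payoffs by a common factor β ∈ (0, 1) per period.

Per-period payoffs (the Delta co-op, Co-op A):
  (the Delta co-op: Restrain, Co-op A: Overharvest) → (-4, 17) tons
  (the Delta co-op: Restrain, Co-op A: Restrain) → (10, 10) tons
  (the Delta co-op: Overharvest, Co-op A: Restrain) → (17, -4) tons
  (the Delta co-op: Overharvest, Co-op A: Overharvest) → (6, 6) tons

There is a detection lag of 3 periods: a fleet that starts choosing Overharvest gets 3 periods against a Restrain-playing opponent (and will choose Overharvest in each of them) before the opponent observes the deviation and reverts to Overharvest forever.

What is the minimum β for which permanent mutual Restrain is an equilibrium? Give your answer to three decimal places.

A deviator earns 17 for 3 periods, then 6 forever; cooperating earns 10 forever. Multiplying the IC by (1−β):
10 ≥ 17(1−β^3) + 6β^3, so 11·β^3 ≥ 7 and β^3 ≥ 7/11.
β ≥ (7/11)^(1/3) ≈ 0.860.

0.860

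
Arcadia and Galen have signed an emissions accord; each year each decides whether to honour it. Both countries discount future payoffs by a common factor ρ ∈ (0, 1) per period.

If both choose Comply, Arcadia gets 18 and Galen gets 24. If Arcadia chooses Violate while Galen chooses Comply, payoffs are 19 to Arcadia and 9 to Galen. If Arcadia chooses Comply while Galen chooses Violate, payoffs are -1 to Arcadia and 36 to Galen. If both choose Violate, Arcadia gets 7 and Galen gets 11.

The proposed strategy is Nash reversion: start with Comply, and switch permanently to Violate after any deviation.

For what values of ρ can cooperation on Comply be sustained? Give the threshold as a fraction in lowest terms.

12/25

For Arcadia: deviation gain 19−18 = 1, per-period punishment loss 18−7 = 11. IC gives ρ ≥ 1/12.
For Galen: gain 12, loss 13 per period, so ρ ≥ 12/25.
The tighter constraint is Galen's, so cooperation needs ρ ≥ 12/25.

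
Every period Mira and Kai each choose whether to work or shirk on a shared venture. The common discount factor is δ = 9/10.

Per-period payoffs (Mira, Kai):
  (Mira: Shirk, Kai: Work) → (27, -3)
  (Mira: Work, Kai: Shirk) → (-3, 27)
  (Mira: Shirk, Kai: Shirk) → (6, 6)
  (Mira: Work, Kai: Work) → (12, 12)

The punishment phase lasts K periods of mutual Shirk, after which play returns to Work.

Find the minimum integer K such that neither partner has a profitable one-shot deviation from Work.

4

IC: δ(1−δ^K)/(1−δ) ≥ (27−12)/(12−6) = 5/2.
With δ = 9/10: need 1 − δ^K ≥ 5/2·(1−9/10)/(9/10), i.e. δ^K ≤ 0.7222.
Since (9/10)^3 = 0.7290 and (9/10)^4 = 0.6561, the smallest such K is 4.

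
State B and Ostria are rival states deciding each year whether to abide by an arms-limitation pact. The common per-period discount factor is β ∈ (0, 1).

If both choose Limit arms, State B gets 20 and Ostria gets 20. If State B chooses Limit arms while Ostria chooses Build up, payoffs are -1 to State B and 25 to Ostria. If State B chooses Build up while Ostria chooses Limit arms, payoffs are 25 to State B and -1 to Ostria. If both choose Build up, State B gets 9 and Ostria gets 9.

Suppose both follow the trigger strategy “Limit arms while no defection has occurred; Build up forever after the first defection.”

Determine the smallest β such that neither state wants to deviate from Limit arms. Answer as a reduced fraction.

5/16

Cooperation forever yields 20 each period: 20/(1−β).
Deviating yields 25 once, then 9 forever: 25 + 9β/(1−β).
No profitable deviation requires 20/(1−β) ≥ 25 + 9β/(1−β).
Multiplying by (1−β): 20 ≥ 25(1−β) + 9β = 25 − 16β.
So 16β ≥ 5, i.e. β ≥ 5/16.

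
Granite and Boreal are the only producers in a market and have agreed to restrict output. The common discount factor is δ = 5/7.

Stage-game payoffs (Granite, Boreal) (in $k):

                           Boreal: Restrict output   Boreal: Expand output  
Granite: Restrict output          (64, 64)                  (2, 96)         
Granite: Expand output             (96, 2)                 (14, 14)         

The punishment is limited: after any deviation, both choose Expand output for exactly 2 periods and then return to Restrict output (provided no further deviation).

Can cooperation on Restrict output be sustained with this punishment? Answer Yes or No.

A one-shot deviation gives 96 now, then 14 for 2 periods, then back to 64.
Gain from deviating: (96−64) today; loss: (64−14) in each of the next 2 periods.
No-deviation condition: (64−14)(δ+…+δ^2) ≥ 96−64, i.e. δ+…+δ^2 ≥ 16/25.
At δ = 5/7: δ+…+δ^2 = 1.2245 ≥ 0.6400.
So cooperation is sustainable.

Yes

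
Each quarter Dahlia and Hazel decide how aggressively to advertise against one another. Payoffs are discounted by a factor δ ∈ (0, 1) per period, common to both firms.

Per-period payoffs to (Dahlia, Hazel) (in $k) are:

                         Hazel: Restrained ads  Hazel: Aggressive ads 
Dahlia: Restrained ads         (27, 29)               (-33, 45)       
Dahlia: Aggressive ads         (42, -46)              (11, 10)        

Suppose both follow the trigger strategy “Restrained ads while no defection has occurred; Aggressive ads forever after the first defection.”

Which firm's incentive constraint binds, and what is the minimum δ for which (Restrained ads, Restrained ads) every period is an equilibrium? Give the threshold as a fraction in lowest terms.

Dahlia: cooperation gives 27 each period; deviation gives 42 once then 11 forever.
  27/(1−δ) ≥ 42 + 11δ/(1−δ) ⇒ δ ≥ 15/31.
Hazel: cooperation gives 29 each period; deviation gives 45 once then 10 forever.
  δ ≥ 16/35.
Both must hold, so the binding constraint is Dahlia's: δ ≥ 15/31.

Dahlia; δ ≥ 15/31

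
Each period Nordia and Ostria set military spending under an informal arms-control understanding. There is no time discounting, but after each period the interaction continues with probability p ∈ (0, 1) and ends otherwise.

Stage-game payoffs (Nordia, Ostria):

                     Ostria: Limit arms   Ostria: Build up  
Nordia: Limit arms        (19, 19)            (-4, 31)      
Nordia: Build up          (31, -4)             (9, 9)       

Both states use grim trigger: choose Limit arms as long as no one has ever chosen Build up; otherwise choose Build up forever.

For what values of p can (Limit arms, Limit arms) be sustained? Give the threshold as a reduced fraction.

With no time discounting, the continuation probability p plays the role of the discount factor.
Grim-trigger IC: 19/(1−p) ≥ 31 + 9p/(1−p) ⇒ p ≥ (31−19)/(31−9) = 6/11.

6/11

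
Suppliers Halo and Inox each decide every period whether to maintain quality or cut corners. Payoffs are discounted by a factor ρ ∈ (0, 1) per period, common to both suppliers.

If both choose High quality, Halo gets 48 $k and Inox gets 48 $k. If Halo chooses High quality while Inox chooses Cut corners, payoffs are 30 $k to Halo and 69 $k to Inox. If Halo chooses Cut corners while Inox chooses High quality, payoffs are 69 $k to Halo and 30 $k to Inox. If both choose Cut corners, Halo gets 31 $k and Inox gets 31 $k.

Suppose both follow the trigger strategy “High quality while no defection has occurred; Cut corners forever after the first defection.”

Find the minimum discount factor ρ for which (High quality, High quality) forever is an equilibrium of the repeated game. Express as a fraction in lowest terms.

48/(1−ρ) ≥ 69 + 31ρ/(1−ρ)
48 ≥ 69 − 38ρ
ρ ≥ 21/38.

21/38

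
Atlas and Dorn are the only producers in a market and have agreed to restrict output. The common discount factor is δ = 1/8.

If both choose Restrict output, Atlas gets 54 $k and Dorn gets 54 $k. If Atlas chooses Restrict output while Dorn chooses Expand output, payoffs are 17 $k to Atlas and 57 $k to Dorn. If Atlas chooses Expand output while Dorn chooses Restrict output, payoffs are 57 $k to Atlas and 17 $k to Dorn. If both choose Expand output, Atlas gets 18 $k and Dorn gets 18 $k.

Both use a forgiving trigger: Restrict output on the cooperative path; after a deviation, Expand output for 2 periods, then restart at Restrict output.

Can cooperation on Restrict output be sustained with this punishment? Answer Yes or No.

Yes

A one-shot deviation gives 57 now, then 18 for 2 periods, then back to 54.
Gain from deviating: (57−54) today; loss: (54−18) in each of the next 2 periods.
No-deviation condition: (54−18)(δ+…+δ^2) ≥ 57−54, i.e. δ+…+δ^2 ≥ 1/12.
At δ = 1/8: δ+…+δ^2 = 0.1406 ≥ 0.0833.
So cooperation is sustainable.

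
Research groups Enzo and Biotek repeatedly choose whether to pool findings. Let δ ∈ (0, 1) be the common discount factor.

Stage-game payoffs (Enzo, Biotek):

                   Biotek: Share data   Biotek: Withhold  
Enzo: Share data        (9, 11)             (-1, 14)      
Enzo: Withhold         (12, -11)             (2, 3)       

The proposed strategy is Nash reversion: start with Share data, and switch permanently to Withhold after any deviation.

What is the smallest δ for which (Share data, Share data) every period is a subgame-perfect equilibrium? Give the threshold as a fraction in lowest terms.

3/10

Enzo: cooperation gives 9 each period; deviation gives 12 once then 2 forever.
  9/(1−δ) ≥ 12 + 2δ/(1−δ) ⇒ δ ≥ 3/10.
Biotek: cooperation gives 11 each period; deviation gives 14 once then 3 forever.
  δ ≥ 3/11.
Both must hold, so the binding constraint is Enzo's: δ ≥ 3/10.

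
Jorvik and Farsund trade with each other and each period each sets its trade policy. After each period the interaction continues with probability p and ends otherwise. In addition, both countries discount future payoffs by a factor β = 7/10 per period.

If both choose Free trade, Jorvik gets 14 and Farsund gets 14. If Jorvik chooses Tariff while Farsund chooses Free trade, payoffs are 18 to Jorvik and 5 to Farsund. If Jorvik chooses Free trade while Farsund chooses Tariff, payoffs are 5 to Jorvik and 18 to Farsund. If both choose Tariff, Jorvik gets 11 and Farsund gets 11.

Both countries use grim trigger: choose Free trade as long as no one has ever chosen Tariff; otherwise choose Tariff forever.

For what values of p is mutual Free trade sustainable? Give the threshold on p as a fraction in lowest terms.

With continuation probability p and discount β, the effective per-period discount factor is βp.
Grim-trigger IC: βp ≥ (18−14)/(18−11) = 4/7.
So p ≥ (4/7)/(7/10) = 40/49.

40/49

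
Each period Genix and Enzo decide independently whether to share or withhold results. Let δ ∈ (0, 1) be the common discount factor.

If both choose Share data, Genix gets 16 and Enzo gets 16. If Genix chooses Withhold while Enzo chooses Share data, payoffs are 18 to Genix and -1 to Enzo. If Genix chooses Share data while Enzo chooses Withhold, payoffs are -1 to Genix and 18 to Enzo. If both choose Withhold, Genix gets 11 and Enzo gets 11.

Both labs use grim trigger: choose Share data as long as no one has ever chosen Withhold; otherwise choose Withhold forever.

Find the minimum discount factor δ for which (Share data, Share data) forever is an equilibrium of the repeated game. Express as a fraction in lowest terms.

Cooperation forever yields 16 each period: 16/(1−δ).
Deviating yields 18 once, then 11 forever: 18 + 11δ/(1−δ).
No profitable deviation requires 16/(1−δ) ≥ 18 + 11δ/(1−δ).
Multiplying by (1−δ): 16 ≥ 18(1−δ) + 11δ = 18 − 7δ.
So 7δ ≥ 2, i.e. δ ≥ 2/7.

2/7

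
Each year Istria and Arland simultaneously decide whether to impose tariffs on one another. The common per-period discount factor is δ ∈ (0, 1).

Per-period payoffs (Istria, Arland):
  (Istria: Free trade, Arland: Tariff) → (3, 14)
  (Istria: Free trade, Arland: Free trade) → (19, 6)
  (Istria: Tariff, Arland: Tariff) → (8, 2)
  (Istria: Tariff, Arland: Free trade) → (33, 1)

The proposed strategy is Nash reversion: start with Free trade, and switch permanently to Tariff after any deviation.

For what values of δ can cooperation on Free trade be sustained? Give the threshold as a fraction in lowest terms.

Istria's threshold: (33−19)/(33−8) = 14/25.
Arland's threshold: (14−6)/(14−2) = 2/3.
14/25 < 2/3, so Arland binds and δ* = 2/3.

2/3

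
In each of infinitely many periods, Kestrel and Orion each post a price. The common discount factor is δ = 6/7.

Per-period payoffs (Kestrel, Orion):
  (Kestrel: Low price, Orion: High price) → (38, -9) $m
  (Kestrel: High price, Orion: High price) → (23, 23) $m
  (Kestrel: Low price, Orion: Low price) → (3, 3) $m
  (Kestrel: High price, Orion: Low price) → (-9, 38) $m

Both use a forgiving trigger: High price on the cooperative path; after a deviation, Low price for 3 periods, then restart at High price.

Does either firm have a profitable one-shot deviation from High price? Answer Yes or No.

IC: δ+…+δ^3 ≥ (38−23)/(23−3) = 3/4.
At δ = 6/7: partial sum = 2.2216 ≥ 0.7500. Cooperation sustainable.

No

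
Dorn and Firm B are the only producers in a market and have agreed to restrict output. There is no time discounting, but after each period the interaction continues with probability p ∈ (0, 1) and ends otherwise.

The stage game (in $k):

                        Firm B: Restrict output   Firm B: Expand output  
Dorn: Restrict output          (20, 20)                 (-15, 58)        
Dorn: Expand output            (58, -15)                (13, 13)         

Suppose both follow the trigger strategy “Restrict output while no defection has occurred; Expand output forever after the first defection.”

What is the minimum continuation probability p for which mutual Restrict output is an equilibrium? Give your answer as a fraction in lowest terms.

With no time discounting, the continuation probability p plays the role of the discount factor.
Grim-trigger IC: 20/(1−p) ≥ 58 + 13p/(1−p) ⇒ p ≥ (58−20)/(58−13) = 38/45.

38/45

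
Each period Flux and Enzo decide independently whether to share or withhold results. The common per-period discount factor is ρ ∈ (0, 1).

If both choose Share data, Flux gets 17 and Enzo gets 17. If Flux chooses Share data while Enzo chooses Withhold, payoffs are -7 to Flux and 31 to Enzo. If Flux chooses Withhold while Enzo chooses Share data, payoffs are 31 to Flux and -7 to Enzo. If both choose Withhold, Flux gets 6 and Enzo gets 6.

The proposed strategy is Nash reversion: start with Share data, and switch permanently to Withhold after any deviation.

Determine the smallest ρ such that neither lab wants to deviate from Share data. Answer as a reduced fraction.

14/25

One-period gain from deviating is 31 − 17 = 14. The loss is 17 − 6 = 11 in every subsequent period, with present value 11·ρ/(1−ρ).
Deviation is unprofitable when 11·ρ/(1−ρ) ≥ 14, i.e. ρ/(1−ρ) ≥ 14/11.
Equivalently ρ ≥ 14/(14+11) = 14/25.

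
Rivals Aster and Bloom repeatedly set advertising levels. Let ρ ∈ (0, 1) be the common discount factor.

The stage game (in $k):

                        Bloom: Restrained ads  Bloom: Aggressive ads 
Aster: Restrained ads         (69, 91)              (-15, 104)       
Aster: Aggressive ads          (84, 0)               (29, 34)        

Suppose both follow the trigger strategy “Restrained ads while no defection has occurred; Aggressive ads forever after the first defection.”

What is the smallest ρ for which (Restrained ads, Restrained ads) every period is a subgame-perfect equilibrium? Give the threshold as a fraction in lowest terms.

For Aster: deviation gain 84−69 = 15, per-period punishment loss 69−29 = 40. IC gives ρ ≥ 15/55 = 3/11.
For Bloom: gain 13, loss 57 per period, so ρ ≥ 13/70.
The tighter constraint is Aster's, so cooperation needs ρ ≥ 3/11.

3/11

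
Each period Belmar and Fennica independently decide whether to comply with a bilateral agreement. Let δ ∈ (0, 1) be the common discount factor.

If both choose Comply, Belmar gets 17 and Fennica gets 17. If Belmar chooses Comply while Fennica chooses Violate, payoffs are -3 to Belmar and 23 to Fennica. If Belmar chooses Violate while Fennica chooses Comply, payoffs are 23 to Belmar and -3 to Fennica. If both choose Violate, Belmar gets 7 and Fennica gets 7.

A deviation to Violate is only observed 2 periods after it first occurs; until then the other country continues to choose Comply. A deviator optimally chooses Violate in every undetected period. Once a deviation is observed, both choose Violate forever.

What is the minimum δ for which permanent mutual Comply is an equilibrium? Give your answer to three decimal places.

0.612

The best deviation is to choose Violate for all 2 undetected periods, earning 23 each, then 7 forever once detected.
Deviation value: 23(1−δ^2)/(1−δ) + 7δ^2/(1−δ); cooperation value: 17/(1−δ).
IC: 17 ≥ 23(1−δ^2) + 7δ^2 = 23 − 16δ^2.
So δ^2 ≥ 6/16 = 3/8, giving δ ≥ (3/8)^(1/2) ≈ 0.612.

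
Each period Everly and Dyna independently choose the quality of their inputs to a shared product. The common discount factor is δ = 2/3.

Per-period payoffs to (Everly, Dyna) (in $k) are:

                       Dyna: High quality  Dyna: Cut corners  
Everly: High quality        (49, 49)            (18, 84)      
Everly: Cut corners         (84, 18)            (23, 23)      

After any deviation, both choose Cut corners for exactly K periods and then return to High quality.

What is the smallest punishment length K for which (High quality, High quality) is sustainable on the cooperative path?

No profitable deviation requires (49−23)(δ+…+δ^K) ≥ 84−49, i.e. δ+…+δ^K ≥ 35/26 ≈ 1.3462.
With δ = 2/3, the partial sums are K=1: 0.6667, K=2: 1.1111, K=3: 1.4074.
K = 3 is the first length at which the sum reaches 1.3462.

3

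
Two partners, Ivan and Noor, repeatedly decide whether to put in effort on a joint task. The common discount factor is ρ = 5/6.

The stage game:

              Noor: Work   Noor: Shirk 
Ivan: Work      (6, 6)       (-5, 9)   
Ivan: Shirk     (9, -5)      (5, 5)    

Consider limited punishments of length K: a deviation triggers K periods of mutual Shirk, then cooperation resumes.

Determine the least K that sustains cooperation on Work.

IC: ρ(1−ρ^K)/(1−ρ) ≥ (9−6)/(6−5) = 3.
With ρ = 5/6: need 1 − ρ^K ≥ 3·(1−5/6)/(5/6), i.e. ρ^K ≤ 0.4000.
Since (5/6)^5 = 0.4019 and (5/6)^6 = 0.3349, the smallest such K is 6.

6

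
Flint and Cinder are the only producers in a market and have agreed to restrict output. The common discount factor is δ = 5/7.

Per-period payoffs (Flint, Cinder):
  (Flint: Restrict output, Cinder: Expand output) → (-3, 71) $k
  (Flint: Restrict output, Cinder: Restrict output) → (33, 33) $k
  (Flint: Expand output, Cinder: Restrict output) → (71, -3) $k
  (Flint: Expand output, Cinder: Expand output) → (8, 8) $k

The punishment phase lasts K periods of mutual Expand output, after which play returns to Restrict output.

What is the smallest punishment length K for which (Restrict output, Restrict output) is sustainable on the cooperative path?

3

Need Σ_{k=1}^{K} δ^k ≥ (71−33)/(33−8) = 1.5200 at δ = 5/7.
At K = 2 the sum is 1.2245 < 1.5200; at K = 3 it is 1.5889 ≥ 1.5200.
So the minimum punishment length is K = 3.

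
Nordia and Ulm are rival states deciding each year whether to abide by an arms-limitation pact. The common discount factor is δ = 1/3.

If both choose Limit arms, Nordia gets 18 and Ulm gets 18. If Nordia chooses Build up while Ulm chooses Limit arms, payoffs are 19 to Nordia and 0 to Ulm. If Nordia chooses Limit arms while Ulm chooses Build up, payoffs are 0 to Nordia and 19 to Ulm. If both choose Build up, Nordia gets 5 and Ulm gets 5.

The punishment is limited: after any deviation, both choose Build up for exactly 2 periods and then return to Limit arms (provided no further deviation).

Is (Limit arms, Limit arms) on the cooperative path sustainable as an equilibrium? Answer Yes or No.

Yes

IC: δ+…+δ^2 ≥ (19−18)/(18−5) = 1/13.
At δ = 1/3: partial sum = 0.4444 ≥ 0.0769. Cooperation sustainable.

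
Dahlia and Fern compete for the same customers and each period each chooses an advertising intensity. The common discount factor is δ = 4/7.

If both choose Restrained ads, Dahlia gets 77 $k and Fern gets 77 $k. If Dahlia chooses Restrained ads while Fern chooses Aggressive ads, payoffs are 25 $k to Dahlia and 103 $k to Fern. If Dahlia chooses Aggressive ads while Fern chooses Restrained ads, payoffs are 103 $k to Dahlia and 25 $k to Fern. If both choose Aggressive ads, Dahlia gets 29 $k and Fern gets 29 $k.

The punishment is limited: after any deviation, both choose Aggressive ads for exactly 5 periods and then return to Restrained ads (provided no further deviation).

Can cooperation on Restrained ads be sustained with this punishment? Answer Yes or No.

Yes

IC: δ+…+δ^5 ≥ (103−77)/(77−29) = 13/24.
At δ = 4/7: partial sum = 1.2521 ≥ 0.5417. Cooperation sustainable.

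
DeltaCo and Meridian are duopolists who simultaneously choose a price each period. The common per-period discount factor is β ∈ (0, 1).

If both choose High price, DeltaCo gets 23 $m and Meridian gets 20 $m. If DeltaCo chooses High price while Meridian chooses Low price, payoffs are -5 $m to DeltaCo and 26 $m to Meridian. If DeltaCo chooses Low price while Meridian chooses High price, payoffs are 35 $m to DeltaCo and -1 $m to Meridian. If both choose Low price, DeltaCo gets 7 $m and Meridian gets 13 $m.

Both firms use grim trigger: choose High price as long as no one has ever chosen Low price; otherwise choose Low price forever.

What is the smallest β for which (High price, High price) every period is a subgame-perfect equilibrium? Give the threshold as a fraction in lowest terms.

6/13

For DeltaCo: deviation gain 35−23 = 12, per-period punishment loss 23−7 = 16. IC gives β ≥ 12/28 = 3/7.
For Meridian: gain 6, loss 7 per period, so β ≥ 6/13.
The tighter constraint is Meridian's, so cooperation needs β ≥ 6/13.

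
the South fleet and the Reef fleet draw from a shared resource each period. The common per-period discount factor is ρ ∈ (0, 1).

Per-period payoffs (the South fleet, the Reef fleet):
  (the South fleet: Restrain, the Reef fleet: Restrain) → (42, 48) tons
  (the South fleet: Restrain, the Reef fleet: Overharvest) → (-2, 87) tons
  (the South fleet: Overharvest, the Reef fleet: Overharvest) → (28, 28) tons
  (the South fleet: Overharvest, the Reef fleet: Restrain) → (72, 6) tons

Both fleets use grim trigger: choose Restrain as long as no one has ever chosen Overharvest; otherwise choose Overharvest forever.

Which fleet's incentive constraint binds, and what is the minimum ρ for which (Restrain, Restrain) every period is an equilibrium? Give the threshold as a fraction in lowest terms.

the South fleet: cooperation gives 42 each period; deviation gives 72 once then 28 forever.
  42/(1−ρ) ≥ 72 + 28ρ/(1−ρ) ⇒ ρ ≥ 30/44 = 15/22.
the Reef fleet: cooperation gives 48 each period; deviation gives 87 once then 28 forever.
  ρ ≥ 39/59.
Both must hold, so the binding constraint is the South fleet's: ρ ≥ 15/22.

the South fleet; ρ ≥ 15/22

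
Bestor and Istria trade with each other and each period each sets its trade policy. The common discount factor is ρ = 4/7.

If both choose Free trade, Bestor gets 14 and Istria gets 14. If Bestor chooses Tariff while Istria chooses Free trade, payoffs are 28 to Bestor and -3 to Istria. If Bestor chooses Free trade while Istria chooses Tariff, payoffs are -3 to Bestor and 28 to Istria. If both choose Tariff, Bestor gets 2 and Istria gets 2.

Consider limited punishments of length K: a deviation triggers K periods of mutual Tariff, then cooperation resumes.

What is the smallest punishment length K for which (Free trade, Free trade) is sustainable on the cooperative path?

4

IC: ρ(1−ρ^K)/(1−ρ) ≥ (28−14)/(14−2) = 7/6.
With ρ = 4/7: need 1 − ρ^K ≥ 7/6·(1−4/7)/(4/7), i.e. ρ^K ≤ 0.1250.
Since (4/7)^3 = 0.1866 and (4/7)^4 = 0.1066, the smallest such K is 4.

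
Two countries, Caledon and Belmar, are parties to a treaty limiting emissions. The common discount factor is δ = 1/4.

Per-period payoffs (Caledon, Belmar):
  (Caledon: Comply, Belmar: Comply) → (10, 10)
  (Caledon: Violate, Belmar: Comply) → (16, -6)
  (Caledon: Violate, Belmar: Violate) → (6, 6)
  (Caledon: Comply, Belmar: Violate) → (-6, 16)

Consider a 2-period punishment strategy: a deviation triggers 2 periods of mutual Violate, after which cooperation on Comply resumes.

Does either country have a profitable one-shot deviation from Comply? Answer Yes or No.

Yes

Comparing payoff streams over the 3 periods until play realigns: cooperate → 10(1+δ+…+δ^2); deviate → 16 + 6(δ+…+δ^2).
Cooperation is sustained iff (10−6)(δ+…+δ^2) ≥ 16−10.
δ+…+δ^2 = 1/4·(1−(1/4)^2)/(1−1/4) = 0.3125, and (16−10)/(10−6) = 1.5000.
0.3125 < 1.5000, so cooperation is not sustainable.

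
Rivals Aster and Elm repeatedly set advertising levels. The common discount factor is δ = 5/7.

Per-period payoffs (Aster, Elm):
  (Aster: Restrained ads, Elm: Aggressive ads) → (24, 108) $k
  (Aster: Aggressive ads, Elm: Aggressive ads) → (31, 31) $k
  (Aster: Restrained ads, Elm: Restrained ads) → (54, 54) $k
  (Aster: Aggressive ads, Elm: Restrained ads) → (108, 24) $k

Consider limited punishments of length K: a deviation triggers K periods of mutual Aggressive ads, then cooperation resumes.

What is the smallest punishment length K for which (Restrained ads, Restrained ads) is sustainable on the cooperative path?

9

IC: δ(1−δ^K)/(1−δ) ≥ (108−54)/(54−31) = 54/23.
With δ = 5/7: need 1 − δ^K ≥ 54/23·(1−5/7)/(5/7), i.e. δ^K ≤ 0.0609.
Since (5/7)^8 = 0.0678 and (5/7)^9 = 0.0484, the smallest such K is 9.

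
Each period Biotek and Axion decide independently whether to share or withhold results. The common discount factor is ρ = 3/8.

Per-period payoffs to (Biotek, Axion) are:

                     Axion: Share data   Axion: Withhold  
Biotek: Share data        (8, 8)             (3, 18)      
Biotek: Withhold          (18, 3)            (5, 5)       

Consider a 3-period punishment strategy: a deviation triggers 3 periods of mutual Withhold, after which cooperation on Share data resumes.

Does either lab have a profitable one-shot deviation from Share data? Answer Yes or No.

Yes

A one-shot deviation gives 18 now, then 5 for 3 periods, then back to 8.
Gain from deviating: (18−8) today; loss: (8−5) in each of the next 3 periods.
No-deviation condition: (8−5)(ρ+…+ρ^3) ≥ 18−8, i.e. ρ+…+ρ^3 ≥ 10/3.
At ρ = 3/8: ρ+…+ρ^3 = 0.5684 < 3.3333.
So cooperation is not sustainable.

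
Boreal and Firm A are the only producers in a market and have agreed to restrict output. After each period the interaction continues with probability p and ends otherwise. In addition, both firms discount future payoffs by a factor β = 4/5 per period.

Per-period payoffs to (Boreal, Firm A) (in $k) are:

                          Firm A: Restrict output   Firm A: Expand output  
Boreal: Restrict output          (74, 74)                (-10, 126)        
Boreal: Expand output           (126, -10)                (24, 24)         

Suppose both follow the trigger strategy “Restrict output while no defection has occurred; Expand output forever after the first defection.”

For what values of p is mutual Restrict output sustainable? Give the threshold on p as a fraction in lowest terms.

Expected continuation weight on next period's payoff is β·p = 4/5·p, which plays the role of the discount factor.
Cooperation requires 4/5·p ≥ (126−74)/(126−24) = 26/51, hence p ≥ 65/102.

65/102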